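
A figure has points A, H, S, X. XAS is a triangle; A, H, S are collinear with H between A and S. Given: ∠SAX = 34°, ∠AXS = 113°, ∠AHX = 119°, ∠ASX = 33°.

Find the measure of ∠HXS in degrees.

1. ∠SHX = 61°  [linear pair at H on AS]
2. ∠HSX = 33°  [H on ray SA]
3. ∠HXS = 86°  [△XHS]

∠HXS = 86°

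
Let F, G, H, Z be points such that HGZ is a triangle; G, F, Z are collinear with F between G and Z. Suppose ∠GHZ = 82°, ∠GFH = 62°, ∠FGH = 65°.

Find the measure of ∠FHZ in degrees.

∠FHZ = 29°

1. ∠HFZ = 118°  [linear pair at F on GZ]
2. ∠HGZ = 65°  [F on ray GZ]
3. ∠GZH = 33°  [△HGZ]
4. ∠FZH = 33°  [F on ray ZG]
5. ∠FHZ = 29°  [△HFZ]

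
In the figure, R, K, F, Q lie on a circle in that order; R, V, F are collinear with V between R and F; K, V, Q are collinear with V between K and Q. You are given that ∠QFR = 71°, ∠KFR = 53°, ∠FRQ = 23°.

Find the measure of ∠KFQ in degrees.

1. ∠QKR = 71°  [same arc RQ]
2. ∠KQR = 53°  [same arc RK]
3. ∠KRQ = 56°  [△RKQ]
4. ∠KFQ = 124°  [cyclic RKFQ, opposite ∠R+∠F]

∠KFQ = 124°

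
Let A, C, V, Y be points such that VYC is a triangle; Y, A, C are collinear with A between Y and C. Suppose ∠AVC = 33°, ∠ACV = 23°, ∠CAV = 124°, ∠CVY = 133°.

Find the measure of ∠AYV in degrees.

∠AYV = 24°

1. ∠VCY = 23°  [A on ray CY]
2. ∠CYV = 24°  [△VYC]
3. ∠AYV = 24°  [A on ray YC]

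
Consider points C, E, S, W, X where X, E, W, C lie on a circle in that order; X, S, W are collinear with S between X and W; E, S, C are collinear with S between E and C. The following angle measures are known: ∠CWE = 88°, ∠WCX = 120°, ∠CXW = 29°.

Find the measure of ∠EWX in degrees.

∠EWX = 57°

1. ∠CXE = 92°  [cyclic XEWC, opposite ∠X+∠W]
2. ∠CWX = 31°  [△XWC]
3. ∠CEX = 31°  [same arc XC]
4. ∠ECX = 57°  [△XEC]
5. ∠EWX = 57°  [same arc XE]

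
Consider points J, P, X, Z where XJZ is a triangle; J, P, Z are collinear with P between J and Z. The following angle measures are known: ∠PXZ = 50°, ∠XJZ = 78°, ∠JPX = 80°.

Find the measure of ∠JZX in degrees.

∠JZX = 30°

1. ∠XPZ = 100°  [linear pair at P on JZ]
2. ∠PZX = 30°  [△XPZ]
3. ∠JZX = 30°  [P on ray ZJ]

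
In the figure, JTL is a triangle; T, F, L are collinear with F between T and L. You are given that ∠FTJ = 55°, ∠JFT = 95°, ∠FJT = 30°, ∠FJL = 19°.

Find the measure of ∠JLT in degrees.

1. ∠JFL = 85°  [linear pair at F on TL]
2. ∠FLJ = 76°  [△JFL]
3. ∠JLT = 76°  [F on ray LT]

∠JLT = 76°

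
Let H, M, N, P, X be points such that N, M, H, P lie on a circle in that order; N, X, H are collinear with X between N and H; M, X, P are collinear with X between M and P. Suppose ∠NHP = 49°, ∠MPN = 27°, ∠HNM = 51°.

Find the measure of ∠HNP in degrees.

∠HNP = 53°

1. ∠NMP = 49°  [same arc NP]
2. ∠MNP = 104°  [△NMP]
3. ∠HPM = 51°  [same arc MH]
4. ∠MHP = 76°  [cyclic NMHP, opposite ∠N+∠H]
5. ∠HMP = 53°  [△MHP]
6. ∠HNP = 53°  [same arc HP]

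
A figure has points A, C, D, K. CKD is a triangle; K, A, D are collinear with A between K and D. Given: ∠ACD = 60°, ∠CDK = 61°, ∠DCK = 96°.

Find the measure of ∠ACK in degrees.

1. ∠CKD = 23°  [△CKD]
2. ∠ADC = 61°  [A on ray DK]
3. ∠AKC = 23°  [A on ray KD]
4. ∠CAD = 59°  [△CAD]
5. ∠CAK = 121°  [linear pair at A on KD]
6. ∠ACK = 36°  [△CKA]

∠ACK = 36°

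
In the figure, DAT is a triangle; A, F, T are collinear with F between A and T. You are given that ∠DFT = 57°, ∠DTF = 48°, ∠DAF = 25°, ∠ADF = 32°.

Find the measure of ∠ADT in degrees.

1. ∠ATD = 48°  [F on ray TA]
2. ∠DAT = 25°  [F on ray AT]
3. ∠ADT = 107°  [△DAT]

∠ADT = 107°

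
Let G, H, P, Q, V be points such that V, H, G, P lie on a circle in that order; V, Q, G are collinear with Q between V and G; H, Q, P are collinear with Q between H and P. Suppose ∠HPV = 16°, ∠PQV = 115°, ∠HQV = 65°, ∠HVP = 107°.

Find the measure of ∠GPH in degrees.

1. ∠PHV = 57°  [△VHP]
2. ∠GQP = 65°  [linear pair at Q on VG]
3. ∠PGV = 57°  [same arc VP]
4. ∠GPH = 58°  [△GQP]

∠GPH = 58°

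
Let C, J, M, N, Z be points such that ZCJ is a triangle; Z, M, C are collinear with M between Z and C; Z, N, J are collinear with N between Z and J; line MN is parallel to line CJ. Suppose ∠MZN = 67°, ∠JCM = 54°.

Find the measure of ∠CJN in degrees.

1. ∠CZJ = 67°  [M on ZC, N on ZJ]
2. ∠JCZ = 54°  [M on ray CZ]
3. ∠CJZ = 59°  [△ZCJ]
4. ∠CJN = 59°  [N on ray JZ]

∠CJN = 59°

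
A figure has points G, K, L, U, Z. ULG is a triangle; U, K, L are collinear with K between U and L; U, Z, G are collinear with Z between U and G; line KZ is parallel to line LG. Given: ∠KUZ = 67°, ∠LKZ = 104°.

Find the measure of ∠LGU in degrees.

1. ∠UKZ = 76°  [linear pair at K on UL]
2. ∠KZU = 37°  [△UKZ]
3. ∠LGU = 37°  [KZ∥LG, corresponding at Z]

∠LGU = 37°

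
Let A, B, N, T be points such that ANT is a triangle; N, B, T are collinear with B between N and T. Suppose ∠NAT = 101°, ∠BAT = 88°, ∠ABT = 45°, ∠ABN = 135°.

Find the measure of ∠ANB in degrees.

∠ANB = 32°

1. ∠ATB = 47°  [△ABT]
2. ∠ATN = 47°  [B on ray TN]
3. ∠ANT = 32°  [△ANT]
4. ∠ANB = 32°  [B on ray NT]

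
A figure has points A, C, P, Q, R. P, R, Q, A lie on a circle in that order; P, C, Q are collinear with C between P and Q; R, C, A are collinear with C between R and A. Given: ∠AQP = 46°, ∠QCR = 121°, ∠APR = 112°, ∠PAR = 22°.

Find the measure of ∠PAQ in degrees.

1. ∠ACP = 121°  [vertical angles at C]
2. ∠APQ = 37°  [△PCA]
3. ∠PAQ = 97°  [△PQA]

∠PAQ = 97°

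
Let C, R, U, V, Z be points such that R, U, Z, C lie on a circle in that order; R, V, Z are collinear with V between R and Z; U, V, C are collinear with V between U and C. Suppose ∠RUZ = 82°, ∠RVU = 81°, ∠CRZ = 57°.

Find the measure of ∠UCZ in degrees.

1. ∠RCZ = 98°  [cyclic RUZC, opposite ∠U+∠C]
2. ∠CVZ = 81°  [vertical angles at V]
3. ∠CZR = 25°  [△RZC]
4. ∠UCZ = 74°  [△ZVC]

∠UCZ = 74°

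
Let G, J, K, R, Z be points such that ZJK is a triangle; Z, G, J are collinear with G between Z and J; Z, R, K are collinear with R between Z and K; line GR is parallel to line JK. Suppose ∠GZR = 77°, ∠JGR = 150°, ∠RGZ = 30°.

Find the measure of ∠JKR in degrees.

1. ∠GRZ = 73°  [△ZGR]
2. ∠GRK = 107°  [linear pair at R on ZK]
3. ∠JKR = 73°  [GR∥JK, co-interior at K–R]

∠JKR = 73°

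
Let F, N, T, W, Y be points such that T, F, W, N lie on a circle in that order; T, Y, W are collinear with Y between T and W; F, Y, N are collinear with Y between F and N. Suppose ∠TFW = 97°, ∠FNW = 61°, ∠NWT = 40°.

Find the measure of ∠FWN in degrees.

∠FWN = 62°

1. ∠TNW = 83°  [cyclic TFWN, opposite ∠F+∠N]
2. ∠NTW = 57°  [△TWN]
3. ∠NFW = 57°  [same arc WN]
4. ∠FWN = 62°  [△FWN]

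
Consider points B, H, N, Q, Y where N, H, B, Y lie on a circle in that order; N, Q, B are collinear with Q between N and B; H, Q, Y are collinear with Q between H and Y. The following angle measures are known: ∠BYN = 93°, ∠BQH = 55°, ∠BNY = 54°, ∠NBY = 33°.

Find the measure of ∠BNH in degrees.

∠BNH = 22°

1. ∠HQN = 125°  [linear pair at Q on NB]
2. ∠NHY = 33°  [same arc NY]
3. ∠BNH = 22°  [△NQH]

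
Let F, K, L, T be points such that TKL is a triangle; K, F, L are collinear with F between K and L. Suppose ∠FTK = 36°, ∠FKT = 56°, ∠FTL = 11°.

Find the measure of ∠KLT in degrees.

1. ∠KFT = 88°  [△TKF]
2. ∠LFT = 92°  [linear pair at F on KL]
3. ∠FLT = 77°  [△TFL]
4. ∠KLT = 77°  [F on ray LK]

∠KLT = 77°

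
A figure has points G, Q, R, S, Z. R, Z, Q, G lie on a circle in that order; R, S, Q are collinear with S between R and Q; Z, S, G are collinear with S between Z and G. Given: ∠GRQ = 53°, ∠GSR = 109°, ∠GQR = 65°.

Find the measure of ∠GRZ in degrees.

1. ∠RGZ = 18°  [△RSG]
2. ∠GZR = 65°  [same arc RG]
3. ∠GRZ = 97°  [△RZG]

∠GRZ = 97°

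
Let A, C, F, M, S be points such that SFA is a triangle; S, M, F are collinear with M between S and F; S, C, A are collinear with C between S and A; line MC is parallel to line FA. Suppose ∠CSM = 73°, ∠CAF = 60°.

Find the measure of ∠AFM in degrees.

∠AFM = 47°

1. ∠ASF = 73°  [M on SF, C on SA]
2. ∠FAS = 60°  [C on ray AS]
3. ∠AFS = 47°  [△SFA]
4. ∠AFM = 47°  [M on ray FS]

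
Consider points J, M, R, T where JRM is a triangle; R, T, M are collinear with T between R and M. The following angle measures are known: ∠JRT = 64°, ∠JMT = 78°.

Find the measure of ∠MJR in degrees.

1. ∠JRM = 64°  [T on ray RM]
2. ∠JMR = 78°  [T on ray MR]
3. ∠MJR = 38°  [△JRM]

∠MJR = 38°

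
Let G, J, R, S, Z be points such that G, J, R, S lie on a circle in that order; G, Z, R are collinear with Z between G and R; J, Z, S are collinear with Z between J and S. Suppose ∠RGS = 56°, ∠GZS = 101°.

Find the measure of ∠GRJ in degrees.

∠GRJ = 23°

1. ∠RJS = 56°  [same arc RS]
2. ∠JZR = 101°  [vertical angles at Z]
3. ∠GRJ = 23°  [△JZR]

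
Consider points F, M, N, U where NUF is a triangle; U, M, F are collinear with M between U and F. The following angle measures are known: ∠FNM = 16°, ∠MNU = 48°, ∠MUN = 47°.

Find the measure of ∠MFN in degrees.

∠MFN = 69°

1. ∠NMU = 85°  [△NUM]
2. ∠FMN = 95°  [linear pair at M on UF]
3. ∠MFN = 69°  [△NMF]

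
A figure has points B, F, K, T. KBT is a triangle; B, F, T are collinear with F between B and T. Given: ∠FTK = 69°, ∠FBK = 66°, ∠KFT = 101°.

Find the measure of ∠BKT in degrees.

∠BKT = 45°

1. ∠BTK = 69°  [F on ray TB]
2. ∠KBT = 66°  [F on ray BT]
3. ∠BKT = 45°  [△KBT]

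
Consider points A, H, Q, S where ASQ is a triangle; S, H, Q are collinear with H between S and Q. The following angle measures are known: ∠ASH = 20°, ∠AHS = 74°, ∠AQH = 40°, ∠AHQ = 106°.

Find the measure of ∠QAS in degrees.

∠QAS = 120°

1. ∠ASQ = 20°  [H on ray SQ]
2. ∠AQS = 40°  [H on ray QS]
3. ∠QAS = 120°  [△ASQ]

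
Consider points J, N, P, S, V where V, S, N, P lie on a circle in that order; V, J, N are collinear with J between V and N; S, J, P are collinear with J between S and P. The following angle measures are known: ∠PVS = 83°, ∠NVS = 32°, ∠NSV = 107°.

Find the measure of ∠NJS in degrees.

1. ∠PNS = 97°  [cyclic VSNP, opposite ∠V+∠N]
2. ∠NPS = 32°  [same arc SN]
3. ∠SNV = 41°  [△VSN]
4. ∠NSP = 51°  [△SNP]
5. ∠NJS = 88°  [△SJN]

∠NJS = 88°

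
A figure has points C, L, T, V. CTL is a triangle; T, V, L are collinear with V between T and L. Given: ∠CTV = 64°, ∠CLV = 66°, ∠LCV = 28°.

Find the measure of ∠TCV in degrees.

∠TCV = 22°

1. ∠CVL = 86°  [△CVL]
2. ∠CVT = 94°  [linear pair at V on TL]
3. ∠TCV = 22°  [△CTV]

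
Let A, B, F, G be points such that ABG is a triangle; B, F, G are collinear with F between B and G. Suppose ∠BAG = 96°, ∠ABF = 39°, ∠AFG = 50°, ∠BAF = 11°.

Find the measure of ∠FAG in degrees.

1. ∠ABG = 39°  [F on ray BG]
2. ∠AGB = 45°  [△ABG]
3. ∠AGF = 45°  [F on ray GB]
4. ∠FAG = 85°  [△AFG]

∠FAG = 85°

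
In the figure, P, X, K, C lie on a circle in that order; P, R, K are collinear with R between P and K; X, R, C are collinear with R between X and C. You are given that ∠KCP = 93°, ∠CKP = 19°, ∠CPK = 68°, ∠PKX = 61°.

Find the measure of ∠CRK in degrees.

∠CRK = 129°

1. ∠KXP = 87°  [cyclic PXKC, opposite ∠X+∠C]
2. ∠CXP = 19°  [same arc PC]
3. ∠KPX = 32°  [△PXK]
4. ∠PRX = 129°  [△PRX]
5. ∠CRK = 129°  [vertical angles at R]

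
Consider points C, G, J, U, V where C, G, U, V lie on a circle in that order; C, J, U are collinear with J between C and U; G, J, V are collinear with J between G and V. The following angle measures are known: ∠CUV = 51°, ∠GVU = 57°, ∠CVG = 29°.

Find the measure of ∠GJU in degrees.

1. ∠CGV = 51°  [same arc CV]
2. ∠GCU = 57°  [same arc GU]
3. ∠CJG = 72°  [△CJG]
4. ∠GJU = 108°  [linear pair at J on CU]

∠GJU = 108°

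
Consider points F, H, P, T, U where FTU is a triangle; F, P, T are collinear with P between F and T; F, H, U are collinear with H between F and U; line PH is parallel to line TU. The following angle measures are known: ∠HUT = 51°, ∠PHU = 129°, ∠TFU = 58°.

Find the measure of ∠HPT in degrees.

∠HPT = 109°

1. ∠FHP = 51°  [linear pair at H on FU]
2. ∠HFP = 58°  [P on FT, H on FU]
3. ∠FPH = 71°  [△FPH]
4. ∠HPT = 109°  [linear pair at P on FT]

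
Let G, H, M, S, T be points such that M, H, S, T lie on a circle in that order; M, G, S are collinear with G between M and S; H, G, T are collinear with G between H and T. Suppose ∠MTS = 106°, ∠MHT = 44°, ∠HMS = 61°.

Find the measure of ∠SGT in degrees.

∠SGT = 75°

1. ∠MST = 44°  [same arc MT]
2. ∠HTS = 61°  [same arc HS]
3. ∠SGT = 75°  [△SGT]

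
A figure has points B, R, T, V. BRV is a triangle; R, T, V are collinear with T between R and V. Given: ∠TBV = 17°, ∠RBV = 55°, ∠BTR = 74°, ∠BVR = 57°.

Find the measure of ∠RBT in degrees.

∠RBT = 38°

1. ∠BRV = 68°  [△BRV]
2. ∠BRT = 68°  [T on ray RV]
3. ∠RBT = 38°  [△BRT]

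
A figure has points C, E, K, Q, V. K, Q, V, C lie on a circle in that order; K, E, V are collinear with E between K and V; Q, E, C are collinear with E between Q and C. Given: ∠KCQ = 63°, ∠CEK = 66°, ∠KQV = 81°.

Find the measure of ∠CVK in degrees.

1. ∠CKV = 51°  [△KEC]
2. ∠KCV = 99°  [cyclic KQVC, opposite ∠Q+∠C]
3. ∠CVK = 30°  [△KVC]

∠CVK = 30°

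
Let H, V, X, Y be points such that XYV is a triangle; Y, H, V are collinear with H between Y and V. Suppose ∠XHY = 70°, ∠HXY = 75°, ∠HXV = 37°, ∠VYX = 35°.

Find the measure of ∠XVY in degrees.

1. ∠VHX = 110°  [linear pair at H on YV]
2. ∠HVX = 33°  [△XHV]
3. ∠XVY = 33°  [H on ray VY]

∠XVY = 33°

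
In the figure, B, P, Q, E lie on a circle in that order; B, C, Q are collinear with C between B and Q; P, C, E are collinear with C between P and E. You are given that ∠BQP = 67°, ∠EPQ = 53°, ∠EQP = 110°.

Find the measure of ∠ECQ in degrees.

1. ∠BEP = 67°  [same arc BP]
2. ∠EBQ = 53°  [same arc QE]
3. ∠BCE = 60°  [△BCE]
4. ∠ECQ = 120°  [linear pair at C on BQ]

∠ECQ = 120°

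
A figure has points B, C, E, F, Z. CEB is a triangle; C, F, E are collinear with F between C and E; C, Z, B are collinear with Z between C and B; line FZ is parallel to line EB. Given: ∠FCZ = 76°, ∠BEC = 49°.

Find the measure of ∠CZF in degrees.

∠CZF = 55°

1. ∠BCE = 76°  [F on CE, Z on CB]
2. ∠CBE = 55°  [△CEB]
3. ∠CZF = 55°  [FZ∥EB, corresponding at Z]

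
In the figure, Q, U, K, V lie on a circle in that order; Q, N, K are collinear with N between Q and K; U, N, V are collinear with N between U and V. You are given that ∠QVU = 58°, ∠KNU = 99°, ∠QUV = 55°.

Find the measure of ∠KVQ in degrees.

1. ∠QNV = 99°  [vertical angles at N]
2. ∠QKV = 55°  [same arc QV]
3. ∠KQV = 23°  [△QNV]
4. ∠KVQ = 102°  [△QKV]

∠KVQ = 102°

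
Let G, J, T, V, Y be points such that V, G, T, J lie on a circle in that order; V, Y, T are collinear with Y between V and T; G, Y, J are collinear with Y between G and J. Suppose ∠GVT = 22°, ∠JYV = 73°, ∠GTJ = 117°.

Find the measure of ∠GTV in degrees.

∠GTV = 66°

1. ∠GJT = 22°  [same arc GT]
2. ∠GYT = 73°  [vertical angles at Y]
3. ∠JGT = 41°  [△GTJ]
4. ∠GTV = 66°  [△GYT]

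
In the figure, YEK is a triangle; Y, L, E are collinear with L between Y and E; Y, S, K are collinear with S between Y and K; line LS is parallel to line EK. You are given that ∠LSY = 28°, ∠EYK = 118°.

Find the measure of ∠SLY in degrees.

1. ∠EKY = 28°  [LS∥EK, corresponding at S]
2. ∠KEY = 34°  [△YEK]
3. ∠SLY = 34°  [LS∥EK, corresponding at L]

∠SLY = 34°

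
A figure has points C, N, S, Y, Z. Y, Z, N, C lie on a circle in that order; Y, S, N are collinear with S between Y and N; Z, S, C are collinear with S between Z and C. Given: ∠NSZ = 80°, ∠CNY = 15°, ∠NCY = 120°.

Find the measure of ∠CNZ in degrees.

∠CNZ = 70°

1. ∠CSY = 80°  [vertical angles at S]
2. ∠CZY = 15°  [same arc YC]
3. ∠CYN = 45°  [△YNC]
4. ∠YCZ = 55°  [△YSC]
5. ∠CYZ = 110°  [△YZC]
6. ∠CNZ = 70°  [cyclic YZNC, opposite ∠Y+∠N]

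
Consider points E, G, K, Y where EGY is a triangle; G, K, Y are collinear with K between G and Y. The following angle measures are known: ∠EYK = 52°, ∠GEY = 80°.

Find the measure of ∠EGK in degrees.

1. ∠EYG = 52°  [K on ray YG]
2. ∠EGY = 48°  [△EGY]
3. ∠EGK = 48°  [K on ray GY]

∠EGK = 48°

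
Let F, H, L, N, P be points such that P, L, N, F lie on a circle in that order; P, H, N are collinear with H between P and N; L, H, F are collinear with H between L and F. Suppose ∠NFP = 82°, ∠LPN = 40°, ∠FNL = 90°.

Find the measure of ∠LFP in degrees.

∠LFP = 42°

1. ∠NLP = 98°  [cyclic PLNF, opposite ∠L+∠F]
2. ∠LNP = 42°  [△PLN]
3. ∠LFP = 42°  [same arc PL]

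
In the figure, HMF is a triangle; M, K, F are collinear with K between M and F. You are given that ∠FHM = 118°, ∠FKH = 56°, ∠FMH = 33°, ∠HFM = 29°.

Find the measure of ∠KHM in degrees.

1. ∠HKM = 124°  [linear pair at K on MF]
2. ∠HMK = 33°  [K on ray MF]
3. ∠KHM = 23°  [△HMK]

∠KHM = 23°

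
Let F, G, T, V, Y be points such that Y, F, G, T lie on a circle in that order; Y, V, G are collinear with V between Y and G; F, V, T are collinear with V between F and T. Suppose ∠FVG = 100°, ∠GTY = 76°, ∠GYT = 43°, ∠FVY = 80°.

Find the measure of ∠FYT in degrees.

∠FYT = 82°

1. ∠TVY = 100°  [vertical angles at V]
2. ∠TGY = 61°  [△YGT]
3. ∠FTY = 37°  [△YVT]
4. ∠TFY = 61°  [same arc YT]
5. ∠FYT = 82°  [△YFT]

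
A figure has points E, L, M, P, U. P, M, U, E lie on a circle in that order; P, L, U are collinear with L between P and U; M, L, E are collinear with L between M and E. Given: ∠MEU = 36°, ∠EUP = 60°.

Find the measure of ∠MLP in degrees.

1. ∠MPU = 36°  [same arc MU]
2. ∠EMP = 60°  [same arc PE]
3. ∠MLP = 84°  [△PLM]

∠MLP = 84°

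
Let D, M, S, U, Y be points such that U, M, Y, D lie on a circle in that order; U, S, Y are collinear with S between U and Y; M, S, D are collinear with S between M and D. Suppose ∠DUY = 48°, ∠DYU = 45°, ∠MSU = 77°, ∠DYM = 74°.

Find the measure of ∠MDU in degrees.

∠MDU = 29°

1. ∠DMU = 45°  [same arc UD]
2. ∠DUM = 106°  [cyclic UMYD, opposite ∠U+∠Y]
3. ∠MDU = 29°  [△UMD]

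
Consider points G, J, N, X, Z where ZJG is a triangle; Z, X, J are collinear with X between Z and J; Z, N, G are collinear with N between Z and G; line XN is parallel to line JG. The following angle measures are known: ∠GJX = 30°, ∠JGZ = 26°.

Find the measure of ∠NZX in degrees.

1. ∠GJZ = 30°  [X on ray JZ]
2. ∠GZJ = 124°  [△ZJG]
3. ∠NZX = 124°  [X on ZJ, N on ZG]

∠NZX = 124°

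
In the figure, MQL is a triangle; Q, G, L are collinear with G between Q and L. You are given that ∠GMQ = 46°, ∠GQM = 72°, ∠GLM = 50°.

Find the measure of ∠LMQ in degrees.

∠LMQ = 58°

1. ∠LQM = 72°  [G on ray QL]
2. ∠MLQ = 50°  [G on ray LQ]
3. ∠LMQ = 58°  [△MQL]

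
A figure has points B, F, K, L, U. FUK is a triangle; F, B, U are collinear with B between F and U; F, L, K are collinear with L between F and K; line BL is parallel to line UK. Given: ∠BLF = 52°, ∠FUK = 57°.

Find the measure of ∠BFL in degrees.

1. ∠FKU = 52°  [BL∥UK, corresponding at L]
2. ∠KFU = 71°  [△FUK]
3. ∠BFL = 71°  [B on FU, L on FK]

∠BFL = 71°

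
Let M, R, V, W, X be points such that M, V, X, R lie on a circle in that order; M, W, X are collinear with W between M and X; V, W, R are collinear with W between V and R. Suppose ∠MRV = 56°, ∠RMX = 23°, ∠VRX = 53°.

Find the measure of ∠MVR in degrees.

1. ∠RVX = 23°  [same arc XR]
2. ∠RXV = 104°  [△VXR]
3. ∠RMV = 76°  [cyclic MVXR, opposite ∠M+∠X]
4. ∠MVR = 48°  [△MVR]

∠MVR = 48°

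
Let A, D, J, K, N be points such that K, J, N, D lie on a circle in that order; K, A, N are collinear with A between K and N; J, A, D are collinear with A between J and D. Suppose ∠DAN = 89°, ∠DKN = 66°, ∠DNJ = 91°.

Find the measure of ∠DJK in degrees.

∠DJK = 68°

1. ∠DAK = 91°  [linear pair at A on KN]
2. ∠JDK = 23°  [△KAD]
3. ∠DKJ = 89°  [cyclic KJND, opposite ∠K+∠N]
4. ∠DJK = 68°  [△KJD]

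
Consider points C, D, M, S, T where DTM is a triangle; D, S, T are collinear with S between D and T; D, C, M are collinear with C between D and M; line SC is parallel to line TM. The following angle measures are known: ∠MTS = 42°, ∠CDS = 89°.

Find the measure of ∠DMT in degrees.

∠DMT = 49°

1. ∠DTM = 42°  [S on ray TD]
2. ∠MDT = 89°  [S on DT, C on DM]
3. ∠DMT = 49°  [△DTM]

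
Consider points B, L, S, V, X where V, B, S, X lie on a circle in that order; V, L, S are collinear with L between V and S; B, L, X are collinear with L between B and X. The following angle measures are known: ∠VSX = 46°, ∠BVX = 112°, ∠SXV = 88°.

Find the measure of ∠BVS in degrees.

1. ∠VBX = 46°  [same arc VX]
2. ∠BXV = 22°  [△VBX]
3. ∠SBV = 92°  [cyclic VBSX, opposite ∠B+∠X]
4. ∠BSV = 22°  [same arc VB]
5. ∠BVS = 66°  [△VBS]

∠BVS = 66°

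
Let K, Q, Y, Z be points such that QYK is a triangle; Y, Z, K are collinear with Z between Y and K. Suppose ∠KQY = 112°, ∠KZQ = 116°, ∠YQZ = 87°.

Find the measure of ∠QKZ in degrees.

1. ∠QZY = 64°  [linear pair at Z on YK]
2. ∠QYZ = 29°  [△QYZ]
3. ∠KYQ = 29°  [Z on ray YK]
4. ∠QKY = 39°  [△QYK]
5. ∠QKZ = 39°  [Z on ray KY]

∠QKZ = 39°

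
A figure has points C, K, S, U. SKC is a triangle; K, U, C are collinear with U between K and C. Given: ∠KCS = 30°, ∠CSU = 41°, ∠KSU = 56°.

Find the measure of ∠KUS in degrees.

∠KUS = 71°

1. ∠SCU = 30°  [U on ray CK]
2. ∠CUS = 109°  [△SUC]
3. ∠KUS = 71°  [linear pair at U on KC]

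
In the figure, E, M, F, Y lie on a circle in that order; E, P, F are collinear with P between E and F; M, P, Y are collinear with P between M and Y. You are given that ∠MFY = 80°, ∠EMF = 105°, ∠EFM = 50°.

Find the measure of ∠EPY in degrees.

1. ∠MEY = 100°  [cyclic EMFY, opposite ∠E+∠F]
2. ∠FEM = 25°  [△EMF]
3. ∠EYM = 50°  [same arc EM]
4. ∠EMY = 30°  [△EMY]
5. ∠FYM = 25°  [same arc MF]
6. ∠EFY = 30°  [same arc EY]
7. ∠FPY = 125°  [△FPY]
8. ∠EPY = 55°  [linear pair at P on EF]

∠EPY = 55°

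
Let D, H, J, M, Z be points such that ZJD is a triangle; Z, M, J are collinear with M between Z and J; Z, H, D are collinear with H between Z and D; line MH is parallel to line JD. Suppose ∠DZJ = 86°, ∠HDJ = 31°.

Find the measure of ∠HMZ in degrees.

1. ∠JDZ = 31°  [H on ray DZ]
2. ∠DJZ = 63°  [△ZJD]
3. ∠HMZ = 63°  [MH∥JD, corresponding at M]

∠HMZ = 63°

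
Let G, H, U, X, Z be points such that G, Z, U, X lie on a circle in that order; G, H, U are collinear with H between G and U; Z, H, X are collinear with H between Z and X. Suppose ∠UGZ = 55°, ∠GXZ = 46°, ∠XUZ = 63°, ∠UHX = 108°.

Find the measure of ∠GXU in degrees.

∠GXU = 101°

1. ∠UXZ = 55°  [same arc ZU]
2. ∠UZX = 62°  [△ZUX]
3. ∠GUX = 17°  [△UHX]
4. ∠UGX = 62°  [same arc UX]
5. ∠GXU = 101°  [△GUX]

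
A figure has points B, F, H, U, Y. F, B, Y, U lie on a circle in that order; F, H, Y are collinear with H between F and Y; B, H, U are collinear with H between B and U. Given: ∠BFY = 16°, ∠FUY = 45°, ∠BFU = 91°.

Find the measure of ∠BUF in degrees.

∠BUF = 29°

1. ∠FBY = 135°  [cyclic FBYU, opposite ∠B+∠U]
2. ∠BYF = 29°  [△FBY]
3. ∠BUF = 29°  [same arc FB]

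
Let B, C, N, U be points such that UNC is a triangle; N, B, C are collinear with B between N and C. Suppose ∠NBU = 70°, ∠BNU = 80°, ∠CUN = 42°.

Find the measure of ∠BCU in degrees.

∠BCU = 58°

1. ∠CNU = 80°  [B on ray NC]
2. ∠NCU = 58°  [△UNC]
3. ∠BCU = 58°  [B on ray CN]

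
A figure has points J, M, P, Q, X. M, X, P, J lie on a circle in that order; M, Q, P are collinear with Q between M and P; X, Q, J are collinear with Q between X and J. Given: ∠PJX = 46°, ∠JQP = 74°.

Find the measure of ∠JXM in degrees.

1. ∠PMX = 46°  [same arc XP]
2. ∠MQX = 74°  [vertical angles at Q]
3. ∠JXM = 60°  [△MQX]

∠JXM = 60°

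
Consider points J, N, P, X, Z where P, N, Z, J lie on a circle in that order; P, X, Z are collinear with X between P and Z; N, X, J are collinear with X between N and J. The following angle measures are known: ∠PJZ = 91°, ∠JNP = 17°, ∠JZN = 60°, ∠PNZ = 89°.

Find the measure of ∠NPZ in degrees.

∠NPZ = 48°

1. ∠JPN = 120°  [cyclic PNZJ, opposite ∠P+∠Z]
2. ∠NJP = 43°  [△PNJ]
3. ∠NZP = 43°  [same arc PN]
4. ∠NPZ = 48°  [△PNZ]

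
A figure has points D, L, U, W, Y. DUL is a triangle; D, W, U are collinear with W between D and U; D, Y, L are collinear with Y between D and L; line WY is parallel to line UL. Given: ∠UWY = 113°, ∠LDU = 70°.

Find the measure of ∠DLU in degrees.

1. ∠DWY = 67°  [linear pair at W on DU]
2. ∠WDY = 70°  [W on DU, Y on DL]
3. ∠DYW = 43°  [△DWY]
4. ∠DLU = 43°  [WY∥UL, corresponding at Y]

∠DLU = 43°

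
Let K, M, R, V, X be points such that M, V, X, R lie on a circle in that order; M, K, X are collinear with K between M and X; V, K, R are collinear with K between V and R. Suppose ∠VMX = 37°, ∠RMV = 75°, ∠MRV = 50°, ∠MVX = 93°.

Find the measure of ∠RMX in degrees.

∠RMX = 38°

1. ∠MVR = 55°  [△MVR]
2. ∠MRX = 87°  [cyclic MVXR, opposite ∠V+∠R]
3. ∠MXR = 55°  [same arc MR]
4. ∠RMX = 38°  [△MXR]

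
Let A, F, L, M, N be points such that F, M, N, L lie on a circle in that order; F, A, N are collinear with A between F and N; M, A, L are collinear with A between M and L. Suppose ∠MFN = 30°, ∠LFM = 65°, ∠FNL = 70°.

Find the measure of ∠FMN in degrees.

1. ∠FML = 70°  [same arc FL]
2. ∠FLM = 45°  [△FML]
3. ∠FNM = 45°  [same arc FM]
4. ∠FMN = 105°  [△FMN]

∠FMN = 105°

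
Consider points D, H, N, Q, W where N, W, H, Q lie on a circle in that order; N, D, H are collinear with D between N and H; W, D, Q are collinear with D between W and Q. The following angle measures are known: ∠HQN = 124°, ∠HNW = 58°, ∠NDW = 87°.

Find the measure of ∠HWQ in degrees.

1. ∠HWN = 56°  [cyclic NWHQ, opposite ∠W+∠Q]
2. ∠NHW = 66°  [△NWH]
3. ∠HDW = 93°  [linear pair at D on NH]
4. ∠HWQ = 21°  [△WDH]

∠HWQ = 21°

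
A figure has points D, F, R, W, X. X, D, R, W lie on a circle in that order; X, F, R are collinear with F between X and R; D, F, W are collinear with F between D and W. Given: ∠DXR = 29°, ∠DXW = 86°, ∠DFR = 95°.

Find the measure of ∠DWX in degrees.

1. ∠DFX = 85°  [linear pair at F on XR]
2. ∠WDX = 66°  [△XFD]
3. ∠DWX = 28°  [△XDW]

∠DWX = 28°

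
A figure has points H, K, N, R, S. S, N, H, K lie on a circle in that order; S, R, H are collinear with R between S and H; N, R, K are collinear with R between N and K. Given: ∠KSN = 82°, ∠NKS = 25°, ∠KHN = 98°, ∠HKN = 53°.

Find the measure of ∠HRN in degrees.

1. ∠NHS = 25°  [same arc SN]
2. ∠HNK = 29°  [△NHK]
3. ∠HRN = 126°  [△NRH]

∠HRN = 126°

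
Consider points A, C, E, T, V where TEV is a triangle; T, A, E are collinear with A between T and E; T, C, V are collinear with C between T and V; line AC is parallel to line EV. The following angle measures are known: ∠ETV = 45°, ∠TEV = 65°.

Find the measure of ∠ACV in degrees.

∠ACV = 110°

1. ∠EVT = 70°  [△TEV]
2. ∠ACT = 70°  [AC∥EV, corresponding at C]
3. ∠ACV = 110°  [linear pair at C on TV]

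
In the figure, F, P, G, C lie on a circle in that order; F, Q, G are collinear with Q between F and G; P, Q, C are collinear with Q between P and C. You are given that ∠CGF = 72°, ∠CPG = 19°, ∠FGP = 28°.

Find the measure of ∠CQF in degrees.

∠CQF = 133°

1. ∠CFG = 19°  [same arc GC]
2. ∠FCP = 28°  [same arc FP]
3. ∠CQF = 133°  [△FQC]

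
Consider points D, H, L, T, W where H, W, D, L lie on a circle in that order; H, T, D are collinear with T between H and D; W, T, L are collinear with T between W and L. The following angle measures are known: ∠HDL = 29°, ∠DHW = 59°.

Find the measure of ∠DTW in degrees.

∠DTW = 88°

1. ∠HWL = 29°  [same arc HL]
2. ∠HTW = 92°  [△HTW]
3. ∠DTW = 88°  [linear pair at T on HD]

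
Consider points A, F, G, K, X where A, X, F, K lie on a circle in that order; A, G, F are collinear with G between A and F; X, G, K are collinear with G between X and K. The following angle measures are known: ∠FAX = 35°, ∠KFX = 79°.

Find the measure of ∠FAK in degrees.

∠FAK = 66°

1. ∠FKX = 35°  [same arc XF]
2. ∠FXK = 66°  [△XFK]
3. ∠FAK = 66°  [same arc FK]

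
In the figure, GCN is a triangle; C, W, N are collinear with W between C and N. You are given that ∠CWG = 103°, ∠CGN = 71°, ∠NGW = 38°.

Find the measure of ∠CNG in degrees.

1. ∠GWN = 77°  [linear pair at W on CN]
2. ∠GNW = 65°  [△GWN]
3. ∠CNG = 65°  [W on ray NC]

∠CNG = 65°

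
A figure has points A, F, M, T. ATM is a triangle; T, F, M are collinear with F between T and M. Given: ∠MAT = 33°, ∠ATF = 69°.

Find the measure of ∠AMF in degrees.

1. ∠ATM = 69°  [F on ray TM]
2. ∠AMT = 78°  [△ATM]
3. ∠AMF = 78°  [F on ray MT]

∠AMF = 78°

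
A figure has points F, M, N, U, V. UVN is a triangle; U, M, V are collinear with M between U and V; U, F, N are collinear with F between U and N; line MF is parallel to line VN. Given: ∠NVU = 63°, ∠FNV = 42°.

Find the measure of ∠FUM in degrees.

1. ∠UNV = 42°  [F on ray NU]
2. ∠NUV = 75°  [△UVN]
3. ∠FUM = 75°  [M on UV, F on UN]

∠FUM = 75°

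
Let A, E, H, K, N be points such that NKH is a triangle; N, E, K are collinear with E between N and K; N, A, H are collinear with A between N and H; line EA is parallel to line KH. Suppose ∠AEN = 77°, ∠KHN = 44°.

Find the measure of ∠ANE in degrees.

1. ∠HKN = 77°  [EA∥KH, corresponding at E]
2. ∠HNK = 59°  [△NKH]
3. ∠ANE = 59°  [E on NK, A on NH]

∠ANE = 59°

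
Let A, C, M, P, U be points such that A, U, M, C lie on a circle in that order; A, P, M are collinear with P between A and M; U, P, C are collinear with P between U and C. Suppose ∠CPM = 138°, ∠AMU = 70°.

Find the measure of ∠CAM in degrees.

1. ∠APC = 42°  [linear pair at P on AM]
2. ∠ACU = 70°  [same arc AU]
3. ∠CAM = 68°  [△APC]

∠CAM = 68°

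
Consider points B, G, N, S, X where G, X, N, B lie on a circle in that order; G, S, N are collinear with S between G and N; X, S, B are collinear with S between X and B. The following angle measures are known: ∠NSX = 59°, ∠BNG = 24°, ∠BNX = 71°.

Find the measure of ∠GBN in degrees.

1. ∠BSG = 59°  [vertical angles at S]
2. ∠BXG = 24°  [same arc GB]
3. ∠BGX = 109°  [cyclic GXNB, opposite ∠G+∠N]
4. ∠GBX = 47°  [△GXB]
5. ∠BGN = 74°  [△GSB]
6. ∠GBN = 82°  [△GNB]

∠GBN = 82°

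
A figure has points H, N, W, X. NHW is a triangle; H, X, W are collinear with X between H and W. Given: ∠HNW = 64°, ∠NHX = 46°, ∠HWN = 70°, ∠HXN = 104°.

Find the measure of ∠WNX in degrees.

1. ∠NWX = 70°  [X on ray WH]
2. ∠NXW = 76°  [linear pair at X on HW]
3. ∠WNX = 34°  [△NXW]

∠WNX = 34°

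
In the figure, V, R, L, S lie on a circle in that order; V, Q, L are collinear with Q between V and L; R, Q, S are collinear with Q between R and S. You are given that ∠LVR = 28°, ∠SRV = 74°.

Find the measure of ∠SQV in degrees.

1. ∠LSR = 28°  [same arc RL]
2. ∠SLV = 74°  [same arc VS]
3. ∠LQS = 78°  [△LQS]
4. ∠SQV = 102°  [linear pair at Q on VL]

∠SQV = 102°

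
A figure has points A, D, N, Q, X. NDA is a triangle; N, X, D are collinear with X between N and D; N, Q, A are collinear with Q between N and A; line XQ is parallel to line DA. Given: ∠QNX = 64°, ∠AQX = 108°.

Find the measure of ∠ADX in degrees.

1. ∠NQX = 72°  [linear pair at Q on NA]
2. ∠NXQ = 44°  [△NXQ]
3. ∠DXQ = 136°  [linear pair at X on ND]
4. ∠ADX = 44°  [XQ∥DA, co-interior at D–X]

∠ADX = 44°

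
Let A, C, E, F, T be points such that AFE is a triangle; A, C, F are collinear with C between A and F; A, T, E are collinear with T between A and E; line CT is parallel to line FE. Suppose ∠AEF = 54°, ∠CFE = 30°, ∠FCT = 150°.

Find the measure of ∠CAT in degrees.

∠CAT = 96°

1. ∠ATC = 54°  [CT∥FE, corresponding at T]
2. ∠ACT = 30°  [linear pair at C on AF]
3. ∠CAT = 96°  [△ACT]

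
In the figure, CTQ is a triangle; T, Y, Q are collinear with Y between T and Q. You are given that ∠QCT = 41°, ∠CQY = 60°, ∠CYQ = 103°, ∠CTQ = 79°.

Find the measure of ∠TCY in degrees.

1. ∠CYT = 77°  [linear pair at Y on TQ]
2. ∠CTY = 79°  [Y on ray TQ]
3. ∠TCY = 24°  [△CTY]

∠TCY = 24°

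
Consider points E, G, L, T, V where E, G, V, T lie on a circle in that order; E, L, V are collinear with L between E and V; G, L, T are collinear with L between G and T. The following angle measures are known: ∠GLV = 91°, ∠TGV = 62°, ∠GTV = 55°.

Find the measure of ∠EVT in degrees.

1. ∠ELT = 91°  [vertical angles at L]
2. ∠TLV = 89°  [linear pair at L on EV]
3. ∠EVT = 36°  [△VLT]

∠EVT = 36°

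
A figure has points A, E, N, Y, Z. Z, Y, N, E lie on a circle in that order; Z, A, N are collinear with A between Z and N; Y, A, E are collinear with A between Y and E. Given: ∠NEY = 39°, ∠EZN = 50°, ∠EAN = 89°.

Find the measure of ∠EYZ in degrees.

∠EYZ = 52°

1. ∠NZY = 39°  [same arc YN]
2. ∠YAZ = 89°  [vertical angles at A]
3. ∠EYZ = 52°  [△ZAY]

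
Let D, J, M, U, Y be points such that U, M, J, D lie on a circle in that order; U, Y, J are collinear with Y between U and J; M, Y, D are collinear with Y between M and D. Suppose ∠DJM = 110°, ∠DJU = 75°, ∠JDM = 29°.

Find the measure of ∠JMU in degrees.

∠JMU = 116°

1. ∠DUM = 70°  [cyclic UMJD, opposite ∠U+∠J]
2. ∠DMU = 75°  [same arc UD]
3. ∠JUM = 29°  [same arc MJ]
4. ∠MDU = 35°  [△UMD]
5. ∠MJU = 35°  [same arc UM]
6. ∠JMU = 116°  [△UMJ]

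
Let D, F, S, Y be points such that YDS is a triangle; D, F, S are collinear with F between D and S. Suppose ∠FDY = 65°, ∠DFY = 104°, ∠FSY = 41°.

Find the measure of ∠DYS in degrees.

∠DYS = 74°

1. ∠SDY = 65°  [F on ray DS]
2. ∠DSY = 41°  [F on ray SD]
3. ∠DYS = 74°  [△YDS]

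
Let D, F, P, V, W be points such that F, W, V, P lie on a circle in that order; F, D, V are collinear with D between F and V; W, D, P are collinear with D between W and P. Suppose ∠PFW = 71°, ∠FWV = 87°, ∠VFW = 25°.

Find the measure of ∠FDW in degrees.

∠FDW = 114°

1. ∠PVW = 109°  [cyclic FWVP, opposite ∠F+∠V]
2. ∠FVW = 68°  [△FWV]
3. ∠VPW = 25°  [same arc WV]
4. ∠PWV = 46°  [△WVP]
5. ∠VDW = 66°  [△WDV]
6. ∠FDW = 114°  [linear pair at D on FV]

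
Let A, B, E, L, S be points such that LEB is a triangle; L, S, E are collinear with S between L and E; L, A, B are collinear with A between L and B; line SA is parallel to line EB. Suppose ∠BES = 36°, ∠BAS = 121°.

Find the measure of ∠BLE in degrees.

∠BLE = 85°

1. ∠BEL = 36°  [S on ray EL]
2. ∠LAS = 59°  [linear pair at A on LB]
3. ∠ASL = 36°  [SA∥EB, corresponding at S]
4. ∠ALS = 85°  [△LSA]
5. ∠BLE = 85°  [S on LE, A on LB]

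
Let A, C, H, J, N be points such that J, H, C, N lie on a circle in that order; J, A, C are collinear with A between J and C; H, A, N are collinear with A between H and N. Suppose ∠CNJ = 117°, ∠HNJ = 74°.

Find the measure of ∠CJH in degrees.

1. ∠CHJ = 63°  [cyclic JHCN, opposite ∠H+∠N]
2. ∠HCJ = 74°  [same arc JH]
3. ∠CJH = 43°  [△JHC]

∠CJH = 43°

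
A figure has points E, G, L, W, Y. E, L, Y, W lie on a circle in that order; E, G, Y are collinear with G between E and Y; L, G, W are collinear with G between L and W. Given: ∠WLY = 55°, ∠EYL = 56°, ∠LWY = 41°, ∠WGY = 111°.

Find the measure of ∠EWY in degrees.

1. ∠WEY = 55°  [same arc YW]
2. ∠EYW = 28°  [△YGW]
3. ∠EWY = 97°  [△EYW]

∠EWY = 97°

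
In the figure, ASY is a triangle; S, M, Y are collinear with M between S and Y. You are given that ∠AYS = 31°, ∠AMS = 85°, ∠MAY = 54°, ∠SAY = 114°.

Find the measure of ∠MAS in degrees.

∠MAS = 60°

1. ∠ASY = 35°  [△ASY]
2. ∠ASM = 35°  [M on ray SY]
3. ∠MAS = 60°  [△ASM]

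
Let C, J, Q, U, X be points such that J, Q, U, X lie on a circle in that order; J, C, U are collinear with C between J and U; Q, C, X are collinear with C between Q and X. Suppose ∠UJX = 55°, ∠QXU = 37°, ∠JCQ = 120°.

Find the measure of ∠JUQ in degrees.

1. ∠UQX = 55°  [same arc UX]
2. ∠QCU = 60°  [linear pair at C on JU]
3. ∠JUQ = 65°  [△QCU]

∠JUQ = 65°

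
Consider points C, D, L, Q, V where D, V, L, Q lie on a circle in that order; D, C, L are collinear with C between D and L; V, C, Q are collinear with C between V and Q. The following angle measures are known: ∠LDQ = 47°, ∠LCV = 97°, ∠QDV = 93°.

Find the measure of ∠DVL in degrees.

1. ∠LVQ = 47°  [same arc LQ]
2. ∠DLV = 36°  [△VCL]
3. ∠QLV = 87°  [cyclic DVLQ, opposite ∠D+∠L]
4. ∠LQV = 46°  [△VLQ]
5. ∠LDV = 46°  [same arc VL]
6. ∠DVL = 98°  [△DVL]

∠DVL = 98°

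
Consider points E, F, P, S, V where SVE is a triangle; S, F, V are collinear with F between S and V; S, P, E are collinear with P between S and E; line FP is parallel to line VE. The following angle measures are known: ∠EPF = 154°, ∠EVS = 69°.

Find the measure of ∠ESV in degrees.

∠ESV = 85°

1. ∠FPS = 26°  [linear pair at P on SE]
2. ∠PFS = 69°  [FP∥VE, corresponding at F]
3. ∠FSP = 85°  [△SFP]
4. ∠ESV = 85°  [F on SV, P on SE]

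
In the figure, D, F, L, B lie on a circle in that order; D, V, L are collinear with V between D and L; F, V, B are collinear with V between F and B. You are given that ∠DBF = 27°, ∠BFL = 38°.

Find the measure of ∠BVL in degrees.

∠BVL = 65°

1. ∠BDL = 38°  [same arc LB]
2. ∠BVD = 115°  [△DVB]
3. ∠BVL = 65°  [linear pair at V on DL]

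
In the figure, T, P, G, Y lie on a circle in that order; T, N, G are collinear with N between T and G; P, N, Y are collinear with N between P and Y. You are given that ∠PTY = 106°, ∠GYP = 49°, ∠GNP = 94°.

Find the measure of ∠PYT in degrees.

1. ∠PGY = 74°  [cyclic TPGY, opposite ∠T+∠G]
2. ∠GPY = 57°  [△PGY]
3. ∠TNY = 94°  [vertical angles at N]
4. ∠GTY = 57°  [same arc GY]
5. ∠PYT = 29°  [△TNY]

∠PYT = 29°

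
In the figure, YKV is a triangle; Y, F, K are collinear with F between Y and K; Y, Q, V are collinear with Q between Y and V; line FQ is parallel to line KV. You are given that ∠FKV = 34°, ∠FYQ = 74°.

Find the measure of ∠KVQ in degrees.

1. ∠VKY = 34°  [F on ray KY]
2. ∠KYV = 74°  [F on YK, Q on YV]
3. ∠KVY = 72°  [△YKV]
4. ∠KVQ = 72°  [Q on ray VY]

∠KVQ = 72°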